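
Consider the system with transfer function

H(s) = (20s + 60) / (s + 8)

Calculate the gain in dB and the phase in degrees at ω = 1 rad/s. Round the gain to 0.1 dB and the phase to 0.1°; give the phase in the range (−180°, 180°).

17.9 dB, 11.3°

Substitute s = j1:
Numerator: 20(j1) + 60 = 60 + j20
Denominator: (j1) + 8 = 8 + j1
|N| = √(60² + 20²) ≈ 63.246, ∠N ≈ 18.43°
|D| = √(8² + 1²) ≈ 8.0623, ∠D ≈ 7.13°
|H| = 63.246 / 8.0623 ≈ 7.8447
Gain = 20 log₁₀(7.8447) ≈ 17.89 dB
∠H = 18.43° − 7.13° = 11.30°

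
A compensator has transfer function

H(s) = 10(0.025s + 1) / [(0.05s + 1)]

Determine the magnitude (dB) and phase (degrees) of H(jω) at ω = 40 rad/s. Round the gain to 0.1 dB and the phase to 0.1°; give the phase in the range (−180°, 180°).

16.0 dB, -18.4°

At ω = 40 rad/s:
zero (1 + j40·0.025) = 1 + j1 → |·| ≈ 1.4142, ∠ ≈ 45.00°
pole (1 + j40·0.05) = 1 + j2 → |·| ≈ 2.2361, ∠ ≈ 63.43°
|H| = 10 · 1.4142 / (2.2361) ≈ 6.3244
Gain = 20 log₁₀(6.3244) ≈ 16.02 dB
∠H = (45.00°) − (63.43°) = -18.43°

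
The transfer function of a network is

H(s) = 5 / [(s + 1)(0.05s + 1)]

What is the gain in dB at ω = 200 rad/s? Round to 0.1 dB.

-52.1 dB

At ω = 200 rad/s:
pole (1 + j200·1) = 1 + j200 → |·| ≈ 200, ∠ ≈ 89.71°
pole (1 + j200·0.05) = 1 + j10 → |·| ≈ 10.05, ∠ ≈ 84.29°
|H| = 5 · 1 / (200 · 10.05) ≈ 0.0024876
Gain = 20 log₁₀(0.0024876) ≈ -52.08 dB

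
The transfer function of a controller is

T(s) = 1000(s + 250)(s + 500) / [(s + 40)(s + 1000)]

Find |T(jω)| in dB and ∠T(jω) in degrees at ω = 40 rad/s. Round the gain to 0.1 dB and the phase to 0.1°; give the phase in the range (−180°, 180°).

At s = jω = j40:
zero (s+250): 250 + j40 → |·| = √(250²+40²) = √64100 ≈ 253.18, ∠ = arctan(40/250) ≈ 9.09°
zero (s+500): 500 + j40 → |·| = √(500²+40²) = √251600 ≈ 501.6, ∠ = arctan(40/500) ≈ 4.57°
pole (s+40): 40 + j40 → |·| = √(40²+40²) = √3200 ≈ 56.569, ∠ = arctan(40/40) ≈ 45.00°
pole (s+1000): 1000 + j40 → |·| = √(1000²+40²) = √1001600 ≈ 1000.8, ∠ = arctan(40/1000) ≈ 2.29°
|T| = 1000 · 1.27e+05 / 56614 ≈ 2243.3
Gain = 20 log₁₀(2243.3) ≈ 67.02 dB
∠T = 13.66° − 47.29° = -33.63°

67.0 dB, -33.6°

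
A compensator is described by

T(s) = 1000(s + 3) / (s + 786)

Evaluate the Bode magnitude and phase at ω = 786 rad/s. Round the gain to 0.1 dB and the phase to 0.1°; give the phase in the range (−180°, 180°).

At s = jω = j786:
zero (s+3): 3 + j786 → |·| = √(3²+786²) = √617805 ≈ 786.01, ∠ = arctan(786/3) ≈ 89.78°
pole (s+786): 786 + j786 → |·| = √(786²+786²) = √1235592 ≈ 1111.6, ∠ = arctan(786/786) ≈ 45.00°
|T| = 1000 · 786.01 / 1111.6 ≈ 707.1
Gain = 20 log₁₀(707.1) ≈ 56.99 dB
∠T = 89.78° − 45.00° = 44.78°

57.0 dB, 44.8°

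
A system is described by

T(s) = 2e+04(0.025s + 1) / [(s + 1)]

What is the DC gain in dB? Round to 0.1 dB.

T(0) = 2e+04 · 1 / 1 = 20000
20 log₁₀(20000) ≈ 86.02 dB

86.0 dB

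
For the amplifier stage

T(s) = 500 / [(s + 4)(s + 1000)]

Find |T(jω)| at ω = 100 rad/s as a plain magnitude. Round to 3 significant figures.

0.00497

At s = jω = j100:
pole (s+4): 4 + j100 → |·| = √(4²+100²) = √10016 ≈ 100.08, ∠ = arctan(100/4) ≈ 87.71°
pole (s+1000): 1000 + j100 → |·| = √(1000²+100²) = √1010000 ≈ 1005, ∠ = arctan(100/1000) ≈ 5.71°
|T| = 500 / 1.0058e+05 ≈ 0.0049712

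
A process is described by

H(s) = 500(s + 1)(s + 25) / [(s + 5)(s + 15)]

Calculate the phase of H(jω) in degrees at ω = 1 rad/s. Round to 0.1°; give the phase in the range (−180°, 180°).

At s = jω = j1:
zero (s+1): 1 + j1 → |·| = √(1²+1²) = √2 ≈ 1.4142, ∠ = arctan(1/1) ≈ 45.00°
zero (s+25): 25 + j1 → |·| = √(25²+1²) = √626 ≈ 25.02, ∠ = arctan(1/25) ≈ 2.29°
pole (s+5): 5 + j1 → |·| = √(5²+1²) = √26 ≈ 5.099, ∠ = arctan(1/5) ≈ 11.31°
pole (s+15): 15 + j1 → |·| = √(15²+1²) = √226 ≈ 15.033, ∠ = arctan(1/15) ≈ 3.81°
∠H = 47.29° − 15.12° = 32.17°

32.2°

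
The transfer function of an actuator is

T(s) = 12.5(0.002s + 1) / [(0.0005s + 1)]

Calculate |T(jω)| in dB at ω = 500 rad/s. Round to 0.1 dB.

24.7 dB

At ω = 500 rad/s:
zero (1 + j500·0.002) = 1 + j1 → |·| ≈ 1.4142, ∠ ≈ 45.00°
pole (1 + j500·0.0005) = 1 + j0.25 → |·| ≈ 1.0308, ∠ ≈ 14.04°
|T| = 12.5 · 1.4142 / (1.0308) ≈ 17.149
Gain = 20 log₁₀(17.149) ≈ 24.68 dB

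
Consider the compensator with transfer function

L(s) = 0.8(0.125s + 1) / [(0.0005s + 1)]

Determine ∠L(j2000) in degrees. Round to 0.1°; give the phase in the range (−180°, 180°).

44.8°

At ω = 2000 rad/s:
zero (1 + j2000·0.125) = 1 + j250 → |·| ≈ 250, ∠ ≈ 89.77°
pole (1 + j2000·0.0005) = 1 + j1 → |·| ≈ 1.4142, ∠ ≈ 45.00°
∠L = (89.77°) − (45.00°) = 44.77°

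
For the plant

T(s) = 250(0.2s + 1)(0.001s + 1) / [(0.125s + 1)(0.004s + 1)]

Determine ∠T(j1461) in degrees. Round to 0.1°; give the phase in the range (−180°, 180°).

At ω = 1461 rad/s:
zero (1 + j1461·0.2) = 1 + j292.2 → |·| ≈ 292.2, ∠ ≈ 89.80°
zero (1 + j1461·0.001) = 1 + j1.461 → |·| ≈ 1.7705, ∠ ≈ 55.61°
pole (1 + j1461·0.125) = 1 + j182.625 → |·| ≈ 182.63, ∠ ≈ 89.69°
pole (1 + j1461·0.004) = 1 + j5.844 → |·| ≈ 5.9289, ∠ ≈ 80.29°
∠T = (89.80° + 55.61°) − (89.69° + 80.29°) = -24.57°

-24.6°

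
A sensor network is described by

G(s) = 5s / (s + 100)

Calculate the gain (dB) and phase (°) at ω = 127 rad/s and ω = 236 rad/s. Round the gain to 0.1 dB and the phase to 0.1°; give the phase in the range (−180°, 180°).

ω = 127: 11.9 dB, 38.2°; ω = 236: 13.3 dB, 23.0°

At s = jω = j127:
zero at origin: s = j127 → |·| = 127, ∠ = 90.00°
pole (s+100): 100 + j127 → |·| = √(100²+127²) = √26129 ≈ 161.64, ∠ = arctan(127/100) ≈ 51.78°
|G| = 5 · 127 / 161.64 ≈ 3.9285
Gain = 20 log₁₀(3.9285) ≈ 11.88 dB
∠G = 90.00° − 51.78° = 38.22°

At s = jω = j236:
zero at origin: s = j236 → |·| = 236, ∠ = 90.00°
pole (s+100): 100 + j236 → |·| = √(100²+236²) = √65696 ≈ 256.31, ∠ = arctan(236/100) ≈ 67.04°
|G| = 5 · 236 / 256.31 ≈ 4.6038
Gain = 20 log₁₀(4.6038) ≈ 13.26 dB
∠G = 90.00° − 67.04° = 22.96°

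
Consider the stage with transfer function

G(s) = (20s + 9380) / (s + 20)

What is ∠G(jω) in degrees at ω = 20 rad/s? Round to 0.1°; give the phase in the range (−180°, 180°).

Substitute s = j20:
Numerator: 20(j20) + 9380 = 9380 + j400
Denominator: (j20) + 20 = 20 + j20
|N| = √(9380² + 400²) ≈ 9388.5, ∠N ≈ 2.44°
|D| = √(20² + 20²) ≈ 28.284, ∠D ≈ 45.00°
∠G = 2.44° − 45.00° = -42.56°

-42.6°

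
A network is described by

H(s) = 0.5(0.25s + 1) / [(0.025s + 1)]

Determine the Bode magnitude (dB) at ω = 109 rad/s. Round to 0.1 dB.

13.4 dB

At ω = 109 rad/s:
zero (1 + j109·0.25) = 1 + j27.25 → |·| ≈ 27.268, ∠ ≈ 87.90°
pole (1 + j109·0.025) = 1 + j2.725 → |·| ≈ 2.9027, ∠ ≈ 69.85°
|H| = 0.5 · 27.268 / (2.9027) ≈ 4.697
Gain = 20 log₁₀(4.697) ≈ 13.44 dB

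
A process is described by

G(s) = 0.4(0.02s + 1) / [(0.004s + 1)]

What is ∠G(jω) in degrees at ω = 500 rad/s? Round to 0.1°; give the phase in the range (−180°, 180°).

20.9°

At ω = 500 rad/s:
zero (1 + j500·0.02) = 1 + j10 → |·| ≈ 10.05, ∠ ≈ 84.29°
pole (1 + j500·0.004) = 1 + j2 → |·| ≈ 2.2361, ∠ ≈ 63.43°
∠G = (84.29°) − (63.43°) = 20.86°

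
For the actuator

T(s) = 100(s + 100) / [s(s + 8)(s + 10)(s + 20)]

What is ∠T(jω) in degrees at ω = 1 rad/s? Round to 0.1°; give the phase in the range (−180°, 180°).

-105.1°

At s = jω = j1:
zero (s+100): 100 + j1 → |·| = √(100²+1²) = √10001 ≈ 100, ∠ = arctan(1/100) ≈ 0.57°
pole (s+8): 8 + j1 → |·| = √(8²+1²) = √65 ≈ 8.0623, ∠ = arctan(1/8) ≈ 7.13°
pole (s+10): 10 + j1 → |·| = √(10²+1²) = √101 ≈ 10.05, ∠ = arctan(1/10) ≈ 5.71°
pole (s+20): 20 + j1 → |·| = √(20²+1²) = √401 ≈ 20.025, ∠ = arctan(1/20) ≈ 2.86°
pole at origin: |s| = 1, ∠ = 90.00° (in denominator)
∠T = 0.57° − 105.70° = -105.13°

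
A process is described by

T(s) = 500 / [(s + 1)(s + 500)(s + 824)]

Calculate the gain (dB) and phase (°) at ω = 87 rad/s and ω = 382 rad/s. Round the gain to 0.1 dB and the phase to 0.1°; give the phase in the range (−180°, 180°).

ω = 87: -97.3 dB, -105.2°; ω = 382: -112.8 dB, -152.1°

At s = jω = j87:
pole (s+1): 1 + j87 → |·| = √(1²+87²) = √7570 ≈ 87.006, ∠ = arctan(87/1) ≈ 89.34°
pole (s+500): 500 + j87 → |·| = √(500²+87²) = √257569 ≈ 507.51, ∠ = arctan(87/500) ≈ 9.87°
pole (s+824): 824 + j87 → |·| = √(824²+87²) = √686545 ≈ 828.58, ∠ = arctan(87/824) ≈ 6.03°
|T| = 500 / 3.6587e+07 ≈ 1.3666e-05
Gain = 20 log₁₀(1.3666e-05) ≈ -97.29 dB
∠T = 0.00° − 105.24° = -105.24°

At s = jω = j382:
pole (s+1): 1 + j382 → |·| = √(1²+382²) = √145925 ≈ 382, ∠ = arctan(382/1) ≈ 89.85°
pole (s+500): 500 + j382 → |·| = √(500²+382²) = √395924 ≈ 629.22, ∠ = arctan(382/500) ≈ 37.38°
pole (s+824): 824 + j382 → |·| = √(824²+382²) = √824900 ≈ 908.24, ∠ = arctan(382/824) ≈ 24.87°
|T| = 500 / 2.1831e+08 ≈ 2.2903e-06
Gain = 20 log₁₀(2.2903e-06) ≈ -112.80 dB
∠T = 0.00° − 152.10° = -152.10°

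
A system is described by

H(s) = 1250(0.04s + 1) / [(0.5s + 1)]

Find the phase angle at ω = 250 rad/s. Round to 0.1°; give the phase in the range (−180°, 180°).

-5.3°

At ω = 250 rad/s:
zero (1 + j250·0.04) = 1 + j10 → |·| ≈ 10.05, ∠ ≈ 84.29°
pole (1 + j250·0.5) = 1 + j125 → |·| ≈ 125, ∠ ≈ 89.54°
∠H = (84.29°) − (89.54°) = -5.25°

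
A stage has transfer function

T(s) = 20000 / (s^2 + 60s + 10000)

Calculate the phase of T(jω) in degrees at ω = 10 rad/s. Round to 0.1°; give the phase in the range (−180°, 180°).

At s = jω = j10:
quadratic: (j10)² + 60·j10 + 10000 = 9900 + j600 → |·| ≈ 9918.2, ∠ ≈ 3.47°
∠T = 0.00° − 3.47° = -3.47°

-3.5°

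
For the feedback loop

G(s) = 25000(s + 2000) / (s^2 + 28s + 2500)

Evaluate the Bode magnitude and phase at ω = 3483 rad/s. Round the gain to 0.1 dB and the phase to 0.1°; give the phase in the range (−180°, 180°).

18.4 dB, -119.4°

At s = jω = j3483:
zero (s+2000): 2000 + j3483 → |·| = √(2000²+3483²) = √16131289 ≈ 4016.4, ∠ = arctan(3483/2000) ≈ 60.13°
quadratic: (j3483)² + 28·j3483 + 2500 = -12128789 + j97524 → |·| ≈ 1.2129e+07, ∠ ≈ 179.54°
|G| = 25000 · 4016.4 / 1.2129e+07 ≈ 8.2785
Gain = 20 log₁₀(8.2785) ≈ 18.36 dB
∠G = 60.13° − 179.54° = -119.41°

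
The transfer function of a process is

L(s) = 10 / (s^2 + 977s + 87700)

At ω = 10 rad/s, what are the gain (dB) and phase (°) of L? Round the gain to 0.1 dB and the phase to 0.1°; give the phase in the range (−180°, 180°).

-78.9 dB, -6.4°

Substitute s = j10:
Numerator: 10 = 10 + j0
Denominator: (j10)^2 + 977(j10) + 87700 = 87600 + j9770
|N| = √(10² + 0²) ≈ 10, ∠N ≈ 0.00°
|D| = √(87600² + 9770²) ≈ 88143, ∠D ≈ 6.36°
|L| = 10 / 88143 ≈ 0.00011345
Gain = 20 log₁₀(0.00011345) ≈ -78.90 dB
∠L = 0.00° − 6.36° = -6.36°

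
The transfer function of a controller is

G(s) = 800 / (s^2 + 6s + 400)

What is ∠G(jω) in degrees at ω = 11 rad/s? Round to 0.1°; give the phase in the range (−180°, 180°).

At s = jω = j11:
quadratic: (j11)² + 6·j11 + 400 = 279 + j66 → |·| ≈ 286.7, ∠ ≈ 13.31°
∠G = 0.00° − 13.31° = -13.31°

-13.3°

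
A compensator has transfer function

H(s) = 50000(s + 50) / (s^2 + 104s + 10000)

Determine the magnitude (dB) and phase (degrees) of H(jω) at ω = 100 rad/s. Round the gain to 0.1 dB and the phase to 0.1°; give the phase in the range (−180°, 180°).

54.6 dB, -26.6°

At s = jω = j100:
zero (s+50): 50 + j100 → |·| = √(50²+100²) = √12500 ≈ 111.8, ∠ = arctan(100/50) ≈ 63.43°
quadratic: (j100)² + 104·j100 + 10000 = 0 + j10400 → |·| ≈ 10400, ∠ ≈ 90.00°
|H| = 50000 · 111.8 / 10400 ≈ 537.5
Gain = 20 log₁₀(537.5) ≈ 54.61 dB
∠H = 63.43° − 90.00° = -26.57°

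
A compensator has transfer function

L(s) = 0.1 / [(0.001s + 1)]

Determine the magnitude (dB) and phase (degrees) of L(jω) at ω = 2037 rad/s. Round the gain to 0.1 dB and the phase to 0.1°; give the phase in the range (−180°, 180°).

-27.1 dB, -63.9°

At ω = 2037 rad/s:
pole (1 + j2037·0.001) = 1 + j2.037 → |·| ≈ 2.2692, ∠ ≈ 63.85°
|L| = 0.1 · 1 / (2.2692) ≈ 0.044068
Gain = 20 log₁₀(0.044068) ≈ -27.12 dB
∠L = (0°) − (63.85°) = -63.85°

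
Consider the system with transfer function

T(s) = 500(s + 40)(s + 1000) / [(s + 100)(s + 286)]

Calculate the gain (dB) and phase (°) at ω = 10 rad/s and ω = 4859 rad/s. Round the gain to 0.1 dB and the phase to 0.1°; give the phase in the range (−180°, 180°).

ω = 10: 57.1 dB, 6.9°; ω = 4859: 54.1 dB, -7.6°

At s = jω = j10:
zero (s+40): 40 + j10 → |·| = √(40²+10²) = √1700 ≈ 41.231, ∠ = arctan(10/40) ≈ 14.04°
zero (s+1000): 1000 + j10 → |·| = √(1000²+10²) = √1000100 ≈ 1000, ∠ = arctan(10/1000) ≈ 0.57°
pole (s+100): 100 + j10 → |·| = √(100²+10²) = √10100 ≈ 100.5, ∠ = arctan(10/100) ≈ 5.71°
pole (s+286): 286 + j10 → |·| = √(286²+10²) = √81896 ≈ 286.17, ∠ = arctan(10/286) ≈ 2.00°
|T| = 500 · 41231 / 28760 ≈ 716.81
Gain = 20 log₁₀(716.81) ≈ 57.11 dB
∠T = 14.61° − 7.71° = 6.90°

At s = jω = j4859:
zero (s+40): 40 + j4859 → |·| = √(40²+4859²) = √23611481 ≈ 4859.2, ∠ = arctan(4859/40) ≈ 89.53°
zero (s+1000): 1000 + j4859 → |·| = √(1000²+4859²) = √24609881 ≈ 4960.8, ∠ = arctan(4859/1000) ≈ 78.37°
pole (s+100): 100 + j4859 → |·| = √(100²+4859²) = √23619881 ≈ 4860, ∠ = arctan(4859/100) ≈ 88.82°
pole (s+286): 286 + j4859 → |·| = √(286²+4859²) = √23691677 ≈ 4867.4, ∠ = arctan(4859/286) ≈ 86.63°
|T| = 500 · 2.4106e+07 / 2.3656e+07 ≈ 509.51
Gain = 20 log₁₀(509.51) ≈ 54.14 dB
∠T = 167.90° − 175.45° = -7.55°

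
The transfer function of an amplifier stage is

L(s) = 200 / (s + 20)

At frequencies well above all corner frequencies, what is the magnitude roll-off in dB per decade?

-20 dB/decade

Each pole contributes −20 dB/decade at high frequency; each zero contributes +20 dB/decade.
Net: 0 zero(s) − 1 pole(s) → -20 dB/decade.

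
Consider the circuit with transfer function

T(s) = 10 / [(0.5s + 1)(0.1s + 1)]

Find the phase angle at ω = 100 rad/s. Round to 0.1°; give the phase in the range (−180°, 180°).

At ω = 100 rad/s:
pole (1 + j100·0.5) = 1 + j50 → |·| ≈ 50.01, ∠ ≈ 88.85°
pole (1 + j100·0.1) = 1 + j10 → |·| ≈ 10.05, ∠ ≈ 84.29°
∠T = (0°) − (88.85° + 84.29°) = -173.14°

-173.1°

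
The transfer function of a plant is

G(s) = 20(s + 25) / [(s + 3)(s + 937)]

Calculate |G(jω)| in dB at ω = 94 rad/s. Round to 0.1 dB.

-33.2 dB

At s = jω = j94:
zero (s+25): 25 + j94 → |·| = √(25²+94²) = √9461 ≈ 97.268, ∠ = arctan(94/25) ≈ 75.11°
pole (s+3): 3 + j94 → |·| = √(3²+94²) = √8845 ≈ 94.048, ∠ = arctan(94/3) ≈ 88.17°
pole (s+937): 937 + j94 → |·| = √(937²+94²) = √886805 ≈ 941.7, ∠ = arctan(94/937) ≈ 5.73°
|G| = 20 · 97.268 / 88565 ≈ 0.021965
Gain = 20 log₁₀(0.021965) ≈ -33.17 dB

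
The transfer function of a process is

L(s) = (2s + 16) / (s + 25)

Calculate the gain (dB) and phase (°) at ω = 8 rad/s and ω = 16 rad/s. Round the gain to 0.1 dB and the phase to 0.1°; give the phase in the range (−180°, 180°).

ω = 8: -1.3 dB, 27.3°; ω = 16: 1.6 dB, 30.8°

Substitute s = j8:
Numerator: 2(j8) + 16 = 16 + j16
Denominator: (j8) + 25 = 25 + j8
|N| = √(16² + 16²) ≈ 22.627, ∠N ≈ 45.00°
|D| = √(25² + 8²) ≈ 26.249, ∠D ≈ 17.74°
|L| = 22.627 / 26.249 ≈ 0.86201
Gain = 20 log₁₀(0.86201) ≈ -1.29 dB
∠L = 45.00° − 17.74° = 27.26°

Substitute s = j16:
Numerator: 2(j16) + 16 = 16 + j32
Denominator: (j16) + 25 = 25 + j16
|N| = √(16² + 32²) ≈ 35.777, ∠N ≈ 63.43°
|D| = √(25² + 16²) ≈ 29.682, ∠D ≈ 32.62°
|L| = 35.777 / 29.682 ≈ 1.2053
Gain = 20 log₁₀(1.2053) ≈ 1.62 dB
∠L = 63.43° − 32.62° = 30.81°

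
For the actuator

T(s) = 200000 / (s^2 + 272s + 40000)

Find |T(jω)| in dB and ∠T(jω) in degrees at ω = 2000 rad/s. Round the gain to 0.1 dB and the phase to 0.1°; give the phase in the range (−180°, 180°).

At s = jω = j2000:
quadratic: (j2000)² + 272·j2000 + 40000 = -3960000 + j544000 → |·| ≈ 3.9972e+06, ∠ ≈ 172.18°
|T| = 200000 / 3.9972e+06 ≈ 0.050035
Gain = 20 log₁₀(0.050035) ≈ -26.01 dB
∠T = 0.00° − 172.18° = -172.18°

-26.0 dB, -172.2°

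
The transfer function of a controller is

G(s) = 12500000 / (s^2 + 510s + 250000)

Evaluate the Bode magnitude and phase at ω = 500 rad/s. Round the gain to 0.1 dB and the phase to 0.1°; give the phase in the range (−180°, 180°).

33.8 dB, -90.0°

At s = jω = j500:
quadratic: (j500)² + 510·j500 + 250000 = 0 + j255000 → |·| ≈ 2.55e+05, ∠ ≈ 90.00°
|G| = 12500000 / 2.55e+05 ≈ 49.02
Gain = 20 log₁₀(49.02) ≈ 33.81 dB
∠G = 0.00° − 90.00° = -90.00°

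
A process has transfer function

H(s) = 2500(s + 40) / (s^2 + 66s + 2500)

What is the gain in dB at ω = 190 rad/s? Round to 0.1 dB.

At s = jω = j190:
zero (s+40): 40 + j190 → |·| = √(40²+190²) = √37700 ≈ 194.16, ∠ = arctan(190/40) ≈ 78.11°
quadratic: (j190)² + 66·j190 + 2500 = -33600 + j12540 → |·| ≈ 35864, ∠ ≈ 159.53°
|H| = 2500 · 194.16 / 35864 ≈ 13.534
Gain = 20 log₁₀(13.534) ≈ 22.63 dB

22.6 dB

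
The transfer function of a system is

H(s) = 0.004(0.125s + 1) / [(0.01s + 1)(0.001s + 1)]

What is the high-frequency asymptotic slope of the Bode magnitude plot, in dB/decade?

Each pole contributes −20 dB/decade at high frequency; each zero contributes +20 dB/decade.
Net: 1 zero(s) − 2 pole(s) → -20 dB/decade.

-20 dB/decade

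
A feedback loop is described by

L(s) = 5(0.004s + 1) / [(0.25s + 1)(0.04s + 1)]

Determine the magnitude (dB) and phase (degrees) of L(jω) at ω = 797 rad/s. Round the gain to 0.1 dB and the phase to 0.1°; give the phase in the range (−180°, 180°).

At ω = 797 rad/s:
zero (1 + j797·0.004) = 1 + j3.188 → |·| ≈ 3.3412, ∠ ≈ 72.58°
pole (1 + j797·0.25) = 1 + j199.25 → |·| ≈ 199.25, ∠ ≈ 89.71°
pole (1 + j797·0.04) = 1 + j31.88 → |·| ≈ 31.896, ∠ ≈ 88.20°
|L| = 5 · 3.3412 / (199.25 · 31.896) ≈ 0.0026287
Gain = 20 log₁₀(0.0026287) ≈ -51.61 dB
∠L = (72.58°) − (89.71° + 88.20°) = -105.33°

-51.6 dB, -105.3°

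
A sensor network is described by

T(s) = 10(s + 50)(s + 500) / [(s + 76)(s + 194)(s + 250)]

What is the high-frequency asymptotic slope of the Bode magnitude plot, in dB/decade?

-20 dB/decade

Each pole contributes −20 dB/decade at high frequency; each zero contributes +20 dB/decade.
Net: 2 zero(s) − 3 pole(s) → -20 dB/decade.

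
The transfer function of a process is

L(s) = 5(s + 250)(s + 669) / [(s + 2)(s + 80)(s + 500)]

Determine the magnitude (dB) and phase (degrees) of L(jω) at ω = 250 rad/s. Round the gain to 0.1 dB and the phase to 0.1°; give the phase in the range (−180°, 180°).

-29.3 dB, -122.9°

At s = jω = j250:
zero (s+250): 250 + j250 → |·| = √(250²+250²) = √125000 ≈ 353.55, ∠ = arctan(250/250) ≈ 45.00°
zero (s+669): 669 + j250 → |·| = √(669²+250²) = √510061 ≈ 714.19, ∠ = arctan(250/669) ≈ 20.49°
pole (s+2): 2 + j250 → |·| = √(2²+250²) = √62504 ≈ 250.01, ∠ = arctan(250/2) ≈ 89.54°
pole (s+80): 80 + j250 → |·| = √(80²+250²) = √68900 ≈ 262.49, ∠ = arctan(250/80) ≈ 72.26°
pole (s+500): 500 + j250 → |·| = √(500²+250²) = √312500 ≈ 559.02, ∠ = arctan(250/500) ≈ 26.57°
|L| = 5 · 2.525e+05 / 3.6686e+07 ≈ 0.034414
Gain = 20 log₁₀(0.034414) ≈ -29.27 dB
∠L = 65.49° − 188.37° = -122.88°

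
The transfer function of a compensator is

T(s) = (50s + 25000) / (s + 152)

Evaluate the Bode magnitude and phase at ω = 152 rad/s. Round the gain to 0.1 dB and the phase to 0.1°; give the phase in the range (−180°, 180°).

41.7 dB, -28.1°

Substitute s = j152:
Numerator: 50(j152) + 25000 = 25000 + j7600
Denominator: (j152) + 152 = 152 + j152
|N| = √(25000² + 7600²) ≈ 26130, ∠N ≈ 16.91°
|D| = √(152² + 152²) ≈ 214.96, ∠D ≈ 45.00°
|T| = 26130 / 214.96 ≈ 121.56
Gain = 20 log₁₀(121.56) ≈ 41.70 dB
∠T = 16.91° − 45.00° = -28.09°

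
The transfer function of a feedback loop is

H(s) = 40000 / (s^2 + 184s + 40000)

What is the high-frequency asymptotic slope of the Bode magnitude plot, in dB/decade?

Each pole contributes −20 dB/decade at high frequency; each zero contributes +20 dB/decade.
Net: 0 zero(s) − 2 pole(s) → -40 dB/decade.

-40 dB/decade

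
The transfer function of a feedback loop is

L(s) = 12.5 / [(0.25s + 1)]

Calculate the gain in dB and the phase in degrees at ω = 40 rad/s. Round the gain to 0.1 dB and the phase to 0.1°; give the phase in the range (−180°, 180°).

At ω = 40 rad/s:
pole (1 + j40·0.25) = 1 + j10 → |·| ≈ 10.05, ∠ ≈ 84.29°
|L| = 12.5 · 1 / (10.05) ≈ 1.2438
Gain = 20 log₁₀(1.2438) ≈ 1.90 dB
∠L = (0°) − (84.29°) = -84.29°

1.9 dB, -84.3°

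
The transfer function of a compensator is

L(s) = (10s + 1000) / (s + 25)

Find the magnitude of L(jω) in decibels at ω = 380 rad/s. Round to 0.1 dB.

20.3 dB

Substitute s = j380:
Numerator: 10(j380) + 1000 = 1000 + j3800
Denominator: (j380) + 25 = 25 + j380
|N| = √(1000² + 3800²) ≈ 3929.4, ∠N ≈ 75.26°
|D| = √(25² + 380²) ≈ 380.82, ∠D ≈ 86.24°
|L| = 3929.4 / 380.82 ≈ 10.318
Gain = 20 log₁₀(10.318) ≈ 20.27 dB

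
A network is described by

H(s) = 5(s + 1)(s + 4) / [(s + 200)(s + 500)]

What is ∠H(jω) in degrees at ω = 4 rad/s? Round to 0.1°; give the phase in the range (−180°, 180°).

119.4°

At s = jω = j4:
zero (s+1): 1 + j4 → |·| = √(1²+4²) = √17 ≈ 4.1231, ∠ = arctan(4/1) ≈ 75.96°
zero (s+4): 4 + j4 → |·| = √(4²+4²) = √32 ≈ 5.6569, ∠ = arctan(4/4) ≈ 45.00°
pole (s+200): 200 + j4 → |·| = √(200²+4²) = √40016 ≈ 200.04, ∠ = arctan(4/200) ≈ 1.15°
pole (s+500): 500 + j4 → |·| = √(500²+4²) = √250016 ≈ 500.02, ∠ = arctan(4/500) ≈ 0.46°
∠H = 120.96° − 1.61° = 119.35°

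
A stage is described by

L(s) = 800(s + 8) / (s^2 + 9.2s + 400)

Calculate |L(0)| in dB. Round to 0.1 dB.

24.1 dB

L(0) = 800·8 / 400 = 16
20 log₁₀(16) ≈ 24.08 dB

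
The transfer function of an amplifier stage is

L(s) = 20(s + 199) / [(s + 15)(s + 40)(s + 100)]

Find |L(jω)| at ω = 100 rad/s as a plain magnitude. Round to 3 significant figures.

At s = jω = j100:
zero (s+199): 199 + j100 → |·| = √(199²+100²) = √49601 ≈ 222.71, ∠ = arctan(100/199) ≈ 26.68°
pole (s+15): 15 + j100 → |·| = √(15²+100²) = √10225 ≈ 101.12, ∠ = arctan(100/15) ≈ 81.47°
pole (s+40): 40 + j100 → |·| = √(40²+100²) = √11600 ≈ 107.7, ∠ = arctan(100/40) ≈ 68.20°
pole (s+100): 100 + j100 → |·| = √(100²+100²) = √20000 ≈ 141.42, ∠ = arctan(100/100) ≈ 45.00°
|L| = 20 · 222.71 / 1.5402e+06 ≈ 0.002892

0.00289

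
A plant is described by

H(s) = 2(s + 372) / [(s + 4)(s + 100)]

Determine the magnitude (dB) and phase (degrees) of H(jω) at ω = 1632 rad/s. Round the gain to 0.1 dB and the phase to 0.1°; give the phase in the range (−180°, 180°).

-58.0 dB, -99.2°

At s = jω = j1632:
zero (s+372): 372 + j1632 → |·| = √(372²+1632²) = √2801808 ≈ 1673.9, ∠ = arctan(1632/372) ≈ 77.16°
pole (s+4): 4 + j1632 → |·| = √(4²+1632²) = √2663440 ≈ 1632, ∠ = arctan(1632/4) ≈ 89.86°
pole (s+100): 100 + j1632 → |·| = √(100²+1632²) = √2673424 ≈ 1635.1, ∠ = arctan(1632/100) ≈ 86.49°
|H| = 2 · 1673.9 / 2.6685e+06 ≈ 0.0012546
Gain = 20 log₁₀(0.0012546) ≈ -58.03 dB
∠H = 77.16° − 176.35° = -99.19°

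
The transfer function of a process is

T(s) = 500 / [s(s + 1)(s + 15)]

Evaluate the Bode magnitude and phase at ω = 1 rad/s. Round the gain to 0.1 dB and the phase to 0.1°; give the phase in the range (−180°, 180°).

At s = jω = j1:
pole (s+1): 1 + j1 → |·| = √(1²+1²) = √2 ≈ 1.4142, ∠ = arctan(1/1) ≈ 45.00°
pole (s+15): 15 + j1 → |·| = √(15²+1²) = √226 ≈ 15.033, ∠ = arctan(1/15) ≈ 3.81°
pole at origin: |s| = 1, ∠ = 90.00° (in denominator)
|T| = 500 / 21.26 ≈ 23.518
Gain = 20 log₁₀(23.518) ≈ 27.43 dB
∠T = 0.00° − 138.81° = -138.81°

27.4 dB, -138.8°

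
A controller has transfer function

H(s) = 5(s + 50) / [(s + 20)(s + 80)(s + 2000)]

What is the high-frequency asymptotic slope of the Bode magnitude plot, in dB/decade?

-40 dB/decade

Each pole contributes −20 dB/decade at high frequency; each zero contributes +20 dB/decade.
Net: 1 zero(s) − 3 pole(s) → -40 dB/decade.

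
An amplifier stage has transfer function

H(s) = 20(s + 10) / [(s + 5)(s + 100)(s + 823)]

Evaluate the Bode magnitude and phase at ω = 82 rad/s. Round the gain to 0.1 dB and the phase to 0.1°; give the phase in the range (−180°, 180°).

-74.5 dB, -48.5°

At s = jω = j82:
zero (s+10): 10 + j82 → |·| = √(10²+82²) = √6824 ≈ 82.608, ∠ = arctan(82/10) ≈ 83.05°
pole (s+5): 5 + j82 → |·| = √(5²+82²) = √6749 ≈ 82.152, ∠ = arctan(82/5) ≈ 86.51°
pole (s+100): 100 + j82 → |·| = √(100²+82²) = √16724 ≈ 129.32, ∠ = arctan(82/100) ≈ 39.35°
pole (s+823): 823 + j82 → |·| = √(823²+82²) = √684053 ≈ 827.07, ∠ = arctan(82/823) ≈ 5.69°
|H| = 20 · 82.608 / 8.7867e+06 ≈ 0.00018803
Gain = 20 log₁₀(0.00018803) ≈ -74.52 dB
∠H = 83.05° − 131.55° = -48.50°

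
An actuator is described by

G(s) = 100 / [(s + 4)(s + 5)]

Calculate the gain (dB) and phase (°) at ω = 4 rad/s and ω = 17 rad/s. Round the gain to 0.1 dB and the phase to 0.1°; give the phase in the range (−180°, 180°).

ω = 4: 8.8 dB, -83.7°; ω = 17: -9.8 dB, -150.4°

At s = jω = j4:
pole (s+4): 4 + j4 → |·| = √(4²+4²) = √32 ≈ 5.6569, ∠ = arctan(4/4) ≈ 45.00°
pole (s+5): 5 + j4 → |·| = √(5²+4²) = √41 ≈ 6.4031, ∠ = arctan(4/5) ≈ 38.66°
|G| = 100 / 36.222 ≈ 2.7608
Gain = 20 log₁₀(2.7608) ≈ 8.82 dB
∠G = 0.00° − 83.66° = -83.66°

At s = jω = j17:
pole (s+4): 4 + j17 → |·| = √(4²+17²) = √305 ≈ 17.464, ∠ = arctan(17/4) ≈ 76.76°
pole (s+5): 5 + j17 → |·| = √(5²+17²) = √314 ≈ 17.72, ∠ = arctan(17/5) ≈ 73.61°
|G| = 100 / 309.46 ≈ 0.32314
Gain = 20 log₁₀(0.32314) ≈ -9.81 dB
∠G = 0.00° − 150.37° = -150.37°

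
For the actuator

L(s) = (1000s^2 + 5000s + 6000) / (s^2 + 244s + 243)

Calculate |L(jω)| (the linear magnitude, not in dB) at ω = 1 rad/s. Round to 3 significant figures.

20.6

Substitute s = j1:
Numerator: 1000(j1)^2 + 5000(j1) + 6000 = 5000 + j5000
Denominator: (j1)^2 + 244(j1) + 243 = 242 + j244
|N| = √(5000² + 5000²) ≈ 7071.1, ∠N ≈ 45.00°
|D| = √(242² + 244²) ≈ 343.66, ∠D ≈ 45.24°
|L| = 7071.1 / 343.66 ≈ 20.576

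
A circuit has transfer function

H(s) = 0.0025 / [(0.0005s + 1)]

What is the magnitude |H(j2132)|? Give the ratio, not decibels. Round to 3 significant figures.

0.00171

At ω = 2132 rad/s:
pole (1 + j2132·0.0005) = 1 + j1.066 → |·| ≈ 1.4616, ∠ ≈ 46.83°
|H| = 0.0025 · 1 / (1.4616) ≈ 0.0017105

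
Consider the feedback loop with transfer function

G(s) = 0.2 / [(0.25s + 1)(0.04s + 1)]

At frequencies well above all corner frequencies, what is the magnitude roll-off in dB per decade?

Each pole contributes −20 dB/decade at high frequency; each zero contributes +20 dB/decade.
Net: 0 zero(s) − 2 pole(s) → -40 dB/decade.

-40 dB/decade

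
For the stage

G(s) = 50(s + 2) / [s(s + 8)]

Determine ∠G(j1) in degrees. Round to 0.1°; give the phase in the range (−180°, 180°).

-70.6°

At s = jω = j1:
zero (s+2): 2 + j1 → |·| = √(2²+1²) = √5 ≈ 2.2361, ∠ = arctan(1/2) ≈ 26.57°
pole (s+8): 8 + j1 → |·| = √(8²+1²) = √65 ≈ 8.0623, ∠ = arctan(1/8) ≈ 7.13°
pole at origin: |s| = 1, ∠ = 90.00° (in denominator)
∠G = 26.57° − 97.13° = -70.56°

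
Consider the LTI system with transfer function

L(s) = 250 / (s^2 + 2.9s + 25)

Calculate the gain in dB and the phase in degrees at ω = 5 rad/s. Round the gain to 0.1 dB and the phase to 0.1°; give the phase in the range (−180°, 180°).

At s = jω = j5:
quadratic: (j5)² + 2.9·j5 + 25 = 0 + j14.5 → |·| ≈ 14.5, ∠ ≈ 90.00°
|L| = 250 / 14.5 ≈ 17.241
Gain = 20 log₁₀(17.241) ≈ 24.73 dB
∠L = 0.00° − 90.00° = -90.00°

24.7 dB, -90.0°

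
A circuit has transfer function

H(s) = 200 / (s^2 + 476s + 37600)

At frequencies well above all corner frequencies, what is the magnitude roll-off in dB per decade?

-40 dB/decade

Each pole contributes −20 dB/decade at high frequency; each zero contributes +20 dB/decade.
Net: 0 zero(s) − 2 pole(s) → -40 dB/decade.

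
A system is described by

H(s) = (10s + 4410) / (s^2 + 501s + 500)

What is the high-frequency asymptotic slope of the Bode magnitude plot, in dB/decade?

-20 dB/decade

Each pole contributes −20 dB/decade at high frequency; each zero contributes +20 dB/decade.
Net: 1 zero(s) − 2 pole(s) → -20 dB/decade.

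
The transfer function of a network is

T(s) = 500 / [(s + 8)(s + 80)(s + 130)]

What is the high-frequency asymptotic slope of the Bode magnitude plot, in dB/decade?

-60 dB/decade

Each pole contributes −20 dB/decade at high frequency; each zero contributes +20 dB/decade.
Net: 0 zero(s) − 3 pole(s) → -60 dB/decade.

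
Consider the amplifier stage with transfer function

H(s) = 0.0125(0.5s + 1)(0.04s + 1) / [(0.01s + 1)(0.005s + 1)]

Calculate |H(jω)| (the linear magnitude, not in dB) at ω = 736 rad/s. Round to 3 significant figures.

4.78

At ω = 736 rad/s:
zero (1 + j736·0.5) = 1 + j368 → |·| ≈ 368, ∠ ≈ 89.84°
zero (1 + j736·0.04) = 1 + j29.44 → |·| ≈ 29.457, ∠ ≈ 88.05°
pole (1 + j736·0.01) = 1 + j7.36 → |·| ≈ 7.4276, ∠ ≈ 82.26°
pole (1 + j736·0.005) = 1 + j3.68 → |·| ≈ 3.8134, ∠ ≈ 74.80°
|H| = 0.0125 · 368 · 29.457 / (7.4276 · 3.8134) ≈ 4.7839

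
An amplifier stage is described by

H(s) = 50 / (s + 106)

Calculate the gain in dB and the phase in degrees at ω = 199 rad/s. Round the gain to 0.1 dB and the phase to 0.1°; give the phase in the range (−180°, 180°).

-13.1 dB, -62.0°

At s = jω = j199:
pole (s+106): 106 + j199 → |·| = √(106²+199²) = √50837 ≈ 225.47, ∠ = arctan(199/106) ≈ 61.96°
|H| = 50 / 225.47 ≈ 0.22176
Gain = 20 log₁₀(0.22176) ≈ -13.08 dB
∠H = 0.00° − 61.96° = -61.96°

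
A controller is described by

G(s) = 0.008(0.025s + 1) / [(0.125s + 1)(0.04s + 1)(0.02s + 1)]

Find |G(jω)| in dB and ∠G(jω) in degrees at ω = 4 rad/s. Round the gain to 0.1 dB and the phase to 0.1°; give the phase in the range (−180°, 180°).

-43.0 dB, -34.5°

At ω = 4 rad/s:
zero (1 + j4·0.025) = 1 + j0.1 → |·| ≈ 1.005, ∠ ≈ 5.71°
pole (1 + j4·0.125) = 1 + j0.5 → |·| ≈ 1.118, ∠ ≈ 26.57°
pole (1 + j4·0.04) = 1 + j0.16 → |·| ≈ 1.0127, ∠ ≈ 9.09°
pole (1 + j4·0.02) = 1 + j0.08 → |·| ≈ 1.0032, ∠ ≈ 4.57°
|G| = 0.008 · 1.005 / (1.118 · 1.0127 · 1.0032) ≈ 0.0070786
Gain = 20 log₁₀(0.0070786) ≈ -43.00 dB
∠G = (5.71°) − (26.57° + 9.09° + 4.57°) = -34.52°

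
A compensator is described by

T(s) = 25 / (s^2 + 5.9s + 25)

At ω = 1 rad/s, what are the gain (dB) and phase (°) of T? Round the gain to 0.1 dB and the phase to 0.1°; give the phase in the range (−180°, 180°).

At s = jω = j1:
quadratic: (j1)² + 5.9·j1 + 25 = 24 + j5.9 → |·| ≈ 24.715, ∠ ≈ 13.81°
|T| = 25 / 24.715 ≈ 1.0115
Gain = 20 log₁₀(1.0115) ≈ 0.10 dB
∠T = 0.00° − 13.81° = -13.81°

0.1 dB, -13.8°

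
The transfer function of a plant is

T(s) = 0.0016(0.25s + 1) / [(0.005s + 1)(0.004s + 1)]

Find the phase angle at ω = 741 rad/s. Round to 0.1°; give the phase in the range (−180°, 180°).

-56.6°

At ω = 741 rad/s:
zero (1 + j741·0.25) = 1 + j185.25 → |·| ≈ 185.25, ∠ ≈ 89.69°
pole (1 + j741·0.005) = 1 + j3.705 → |·| ≈ 3.8376, ∠ ≈ 74.90°
pole (1 + j741·0.004) = 1 + j2.964 → |·| ≈ 3.1281, ∠ ≈ 71.36°
∠T = (89.69°) − (74.90° + 71.36°) = -56.57°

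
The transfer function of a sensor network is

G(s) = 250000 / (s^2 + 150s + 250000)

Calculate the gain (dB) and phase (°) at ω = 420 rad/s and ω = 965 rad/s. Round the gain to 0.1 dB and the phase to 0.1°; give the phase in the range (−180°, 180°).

At s = jω = j420:
quadratic: (j420)² + 150·j420 + 250000 = 73600 + j63000 → |·| ≈ 96881, ∠ ≈ 40.56°
|G| = 250000 / 96881 ≈ 2.5805
Gain = 20 log₁₀(2.5805) ≈ 8.23 dB
∠G = 0.00° − 40.56° = -40.56°

At s = jω = j965:
quadratic: (j965)² + 150·j965 + 250000 = -681225 + j144750 → |·| ≈ 6.9643e+05, ∠ ≈ 168.00°
|G| = 250000 / 6.9643e+05 ≈ 0.35897
Gain = 20 log₁₀(0.35897) ≈ -8.90 dB
∠G = 0.00° − 168.00° = -168.00°

ω = 420: 8.2 dB, -40.6°; ω = 965: -8.9 dB, -168.0°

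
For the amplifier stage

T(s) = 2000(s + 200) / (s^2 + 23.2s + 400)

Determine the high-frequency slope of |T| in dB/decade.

-20 dB/decade

Each pole contributes −20 dB/decade at high frequency; each zero contributes +20 dB/decade.
Net: 1 zero(s) − 2 pole(s) → -20 dB/decade.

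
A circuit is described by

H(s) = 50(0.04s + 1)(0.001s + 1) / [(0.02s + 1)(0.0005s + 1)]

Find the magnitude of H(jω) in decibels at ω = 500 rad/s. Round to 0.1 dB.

40.7 dB

At ω = 500 rad/s:
zero (1 + j500·0.04) = 1 + j20 → |·| ≈ 20.025, ∠ ≈ 87.14°
zero (1 + j500·0.001) = 1 + j0.5 → |·| ≈ 1.118, ∠ ≈ 26.57°
pole (1 + j500·0.02) = 1 + j10 → |·| ≈ 10.05, ∠ ≈ 84.29°
pole (1 + j500·0.0005) = 1 + j0.25 → |·| ≈ 1.0308, ∠ ≈ 14.04°
|H| = 50 · 20.025 · 1.118 / (10.05 · 1.0308) ≈ 108.05
Gain = 20 log₁₀(108.05) ≈ 40.67 dB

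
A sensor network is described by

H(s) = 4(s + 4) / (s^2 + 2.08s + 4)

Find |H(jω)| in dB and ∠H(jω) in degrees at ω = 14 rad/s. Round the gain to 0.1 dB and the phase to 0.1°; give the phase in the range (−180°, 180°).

At s = jω = j14:
zero (s+4): 4 + j14 → |·| = √(4²+14²) = √212 ≈ 14.56, ∠ = arctan(14/4) ≈ 74.05°
quadratic: (j14)² + 2.08·j14 + 4 = -192 + j29.12 → |·| ≈ 194.2, ∠ ≈ 171.38°
|H| = 4 · 14.56 / 194.2 ≈ 0.2999
Gain = 20 log₁₀(0.2999) ≈ -10.46 dB
∠H = 74.05° − 171.38° = -97.33°

-10.5 dB, -97.3°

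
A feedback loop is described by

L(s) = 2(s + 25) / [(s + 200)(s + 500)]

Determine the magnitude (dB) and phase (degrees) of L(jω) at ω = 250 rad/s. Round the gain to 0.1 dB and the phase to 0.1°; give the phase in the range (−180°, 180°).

-51.0 dB, 6.4°

At s = jω = j250:
zero (s+25): 25 + j250 → |·| = √(25²+250²) = √63125 ≈ 251.25, ∠ = arctan(250/25) ≈ 84.29°
pole (s+200): 200 + j250 → |·| = √(200²+250²) = √102500 ≈ 320.16, ∠ = arctan(250/200) ≈ 51.34°
pole (s+500): 500 + j250 → |·| = √(500²+250²) = √312500 ≈ 559.02, ∠ = arctan(250/500) ≈ 26.57°
|L| = 2 · 251.25 / 1.7898e+05 ≈ 0.0028076
Gain = 20 log₁₀(0.0028076) ≈ -51.03 dB
∠L = 84.29° − 77.91° = 6.38°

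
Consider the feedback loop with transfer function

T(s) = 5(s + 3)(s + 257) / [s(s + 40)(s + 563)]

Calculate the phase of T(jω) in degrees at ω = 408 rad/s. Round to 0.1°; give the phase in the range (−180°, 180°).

At s = jω = j408:
zero (s+3): 3 + j408 → |·| = √(3²+408²) = √166473 ≈ 408.01, ∠ = arctan(408/3) ≈ 89.58°
zero (s+257): 257 + j408 → |·| = √(257²+408²) = √232513 ≈ 482.2, ∠ = arctan(408/257) ≈ 57.79°
pole (s+40): 40 + j408 → |·| = √(40²+408²) = √168064 ≈ 409.96, ∠ = arctan(408/40) ≈ 84.40°
pole (s+563): 563 + j408 → |·| = √(563²+408²) = √483433 ≈ 695.29, ∠ = arctan(408/563) ≈ 35.93°
pole at origin: |s| = 408, ∠ = 90.00° (in denominator)
∠T = 147.37° − 210.33° = -62.96°

-63.0°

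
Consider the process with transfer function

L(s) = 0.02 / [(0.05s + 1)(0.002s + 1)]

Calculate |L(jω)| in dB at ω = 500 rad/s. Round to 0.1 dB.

-65.0 dB

At ω = 500 rad/s:
pole (1 + j500·0.05) = 1 + j25 → |·| ≈ 25.02, ∠ ≈ 87.71°
pole (1 + j500·0.002) = 1 + j1 → |·| ≈ 1.4142, ∠ ≈ 45.00°
|L| = 0.02 · 1 / (25.02 · 1.4142) ≈ 0.00056524
Gain = 20 log₁₀(0.00056524) ≈ -64.96 dB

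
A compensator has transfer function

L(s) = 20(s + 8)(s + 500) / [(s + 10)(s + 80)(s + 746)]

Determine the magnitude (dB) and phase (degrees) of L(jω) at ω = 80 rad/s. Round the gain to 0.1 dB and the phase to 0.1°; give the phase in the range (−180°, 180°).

At s = jω = j80:
zero (s+8): 8 + j80 → |·| = √(8²+80²) = √6464 ≈ 80.399, ∠ = arctan(80/8) ≈ 84.29°
zero (s+500): 500 + j80 → |·| = √(500²+80²) = √256400 ≈ 506.36, ∠ = arctan(80/500) ≈ 9.09°
pole (s+10): 10 + j80 → |·| = √(10²+80²) = √6500 ≈ 80.623, ∠ = arctan(80/10) ≈ 82.87°
pole (s+80): 80 + j80 → |·| = √(80²+80²) = √12800 ≈ 113.14, ∠ = arctan(80/80) ≈ 45.00°
pole (s+746): 746 + j80 → |·| = √(746²+80²) = √562916 ≈ 750.28, ∠ = arctan(80/746) ≈ 6.12°
|L| = 20 · 40711 / 6.8438e+06 ≈ 0.11897
Gain = 20 log₁₀(0.11897) ≈ -18.49 dB
∠L = 93.38° − 133.99° = -40.61°

-18.5 dB, -40.6°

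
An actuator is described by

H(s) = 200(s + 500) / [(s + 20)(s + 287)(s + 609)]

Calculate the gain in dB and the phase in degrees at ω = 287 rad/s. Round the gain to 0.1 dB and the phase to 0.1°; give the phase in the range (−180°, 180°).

At s = jω = j287:
zero (s+500): 500 + j287 → |·| = √(500²+287²) = √332369 ≈ 576.51, ∠ = arctan(287/500) ≈ 29.86°
pole (s+20): 20 + j287 → |·| = √(20²+287²) = √82769 ≈ 287.7, ∠ = arctan(287/20) ≈ 86.01°
pole (s+287): 287 + j287 → |·| = √(287²+287²) = √164738 ≈ 405.88, ∠ = arctan(287/287) ≈ 45.00°
pole (s+609): 609 + j287 → |·| = √(609²+287²) = √453250 ≈ 673.24, ∠ = arctan(287/609) ≈ 25.23°
|H| = 200 · 576.51 / 7.8615e+07 ≈ 0.0014667
Gain = 20 log₁₀(0.0014667) ≈ -56.67 dB
∠H = 29.86° − 156.24° = -126.38°

-56.7 dB, -126.4°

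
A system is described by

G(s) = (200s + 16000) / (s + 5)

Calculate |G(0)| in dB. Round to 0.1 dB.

G(0) = 16000 / 5 = 3200
20 log₁₀(3200) ≈ 70.10 dB

70.1 dB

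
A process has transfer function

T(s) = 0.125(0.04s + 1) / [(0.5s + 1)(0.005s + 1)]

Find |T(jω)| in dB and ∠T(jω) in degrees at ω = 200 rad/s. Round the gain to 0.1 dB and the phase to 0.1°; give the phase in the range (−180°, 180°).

-42.9 dB, -51.6°

At ω = 200 rad/s:
zero (1 + j200·0.04) = 1 + j8 → |·| ≈ 8.0623, ∠ ≈ 82.87°
pole (1 + j200·0.5) = 1 + j100 → |·| ≈ 100, ∠ ≈ 89.43°
pole (1 + j200·0.005) = 1 + j1 → |·| ≈ 1.4142, ∠ ≈ 45.00°
|T| = 0.125 · 8.0623 / (100 · 1.4142) ≈ 0.0071262
Gain = 20 log₁₀(0.0071262) ≈ -42.94 dB
∠T = (82.87°) − (89.43° + 45.00°) = -51.56°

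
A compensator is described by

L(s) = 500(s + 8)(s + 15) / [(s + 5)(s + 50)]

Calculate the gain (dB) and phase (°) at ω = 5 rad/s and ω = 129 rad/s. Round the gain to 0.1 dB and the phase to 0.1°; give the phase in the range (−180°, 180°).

At s = jω = j5:
zero (s+8): 8 + j5 → |·| = √(8²+5²) = √89 ≈ 9.434, ∠ = arctan(5/8) ≈ 32.01°
zero (s+15): 15 + j5 → |·| = √(15²+5²) = √250 ≈ 15.811, ∠ = arctan(5/15) ≈ 18.43°
pole (s+5): 5 + j5 → |·| = √(5²+5²) = √50 ≈ 7.0711, ∠ = arctan(5/5) ≈ 45.00°
pole (s+50): 50 + j5 → |·| = √(50²+5²) = √2525 ≈ 50.249, ∠ = arctan(5/50) ≈ 5.71°
|L| = 500 · 149.16 / 355.32 ≈ 209.9
Gain = 20 log₁₀(209.9) ≈ 46.44 dB
∠L = 50.44° − 50.71° = -0.27°

At s = jω = j129:
zero (s+8): 8 + j129 → |·| = √(8²+129²) = √16705 ≈ 129.25, ∠ = arctan(129/8) ≈ 86.45°
zero (s+15): 15 + j129 → |·| = √(15²+129²) = √16866 ≈ 129.87, ∠ = arctan(129/15) ≈ 83.37°
pole (s+5): 5 + j129 → |·| = √(5²+129²) = √16666 ≈ 129.1, ∠ = arctan(129/5) ≈ 87.78°
pole (s+50): 50 + j129 → |·| = √(50²+129²) = √19141 ≈ 138.35, ∠ = arctan(129/50) ≈ 68.81°
|L| = 500 · 16786 / 17861 ≈ 469.91
Gain = 20 log₁₀(469.91) ≈ 53.44 dB
∠L = 169.82° − 156.59° = 13.23°

ω = 5: 46.4 dB, -0.3°; ω = 129: 53.4 dB, 13.2°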